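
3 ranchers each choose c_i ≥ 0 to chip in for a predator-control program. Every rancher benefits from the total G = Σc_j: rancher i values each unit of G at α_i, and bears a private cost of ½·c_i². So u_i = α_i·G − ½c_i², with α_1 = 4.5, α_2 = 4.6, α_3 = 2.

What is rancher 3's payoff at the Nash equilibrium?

20.2

Rancher i's FOC: ∂u_i/∂c_i = α_i − c_i = 0, so c_i* = α_i.
NE contributions = (4.5, 4.6, 2); G = 11.1.
u_3 = α_3·G − ½·(c_3)² = 2·11.1 − ½·2² = 20.2.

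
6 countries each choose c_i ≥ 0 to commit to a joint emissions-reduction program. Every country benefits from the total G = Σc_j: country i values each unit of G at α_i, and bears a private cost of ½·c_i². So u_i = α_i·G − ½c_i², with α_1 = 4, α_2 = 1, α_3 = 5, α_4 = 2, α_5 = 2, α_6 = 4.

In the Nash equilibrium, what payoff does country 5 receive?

34

Country i's FOC: ∂u_i/∂c_i = α_i − c_i = 0, so c_i* = α_i.
NE contributions = (4, 1, 5, 2, 2, 4); G = 18.
u_5 = α_5·G − ½·(c_5)² = 2·18 − ½·2² = 34.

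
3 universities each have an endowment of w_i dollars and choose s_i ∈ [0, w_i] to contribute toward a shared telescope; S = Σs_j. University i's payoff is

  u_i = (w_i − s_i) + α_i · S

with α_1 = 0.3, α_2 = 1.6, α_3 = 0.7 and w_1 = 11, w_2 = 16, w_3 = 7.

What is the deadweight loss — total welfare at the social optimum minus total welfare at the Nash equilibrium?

28.8

∂u_i/∂s_i = α_i − 1, so university i contributes w_i if α_i > 1, else 0.
α_i > 1 for i ∈ {2}; NE contributions (0, 16, 0), S = 16.
W^NE = Σw_i − S^NE + (Σα_i)·S^NE = 34 + 1.6·16 = 59.6.
Planner: ∂(Σu_j)/∂s_i = Σα_j − 1 = 1.6 > 0, so everyone contributes w_i; S^SO = 34, W^SO = 34 + 1.6·34 = 88.4.
Deadweight loss = 28.8.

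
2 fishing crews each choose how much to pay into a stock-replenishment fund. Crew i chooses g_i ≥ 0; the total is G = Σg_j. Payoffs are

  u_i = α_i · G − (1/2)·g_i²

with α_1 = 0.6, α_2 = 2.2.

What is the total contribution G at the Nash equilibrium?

2.8

Crew i's FOC: ∂u_i/∂g_i = α_i − g_i = 0, so g_i* = α_i.
NE contributions = (0.6, 2.2); G = 2.8.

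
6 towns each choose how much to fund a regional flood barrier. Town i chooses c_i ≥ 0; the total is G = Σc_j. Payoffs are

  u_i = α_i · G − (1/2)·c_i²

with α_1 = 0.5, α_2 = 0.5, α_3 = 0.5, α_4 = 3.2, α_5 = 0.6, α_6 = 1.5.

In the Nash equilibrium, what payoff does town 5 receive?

Town i's FOC: ∂u_i/∂c_i = α_i − c_i = 0, so c_i* = α_i.
NE contributions = (0.5, 0.5, 0.5, 3.2, 0.6, 1.5); G = 6.8.
u_5 = α_5·G − ½·(c_5)² = 0.6·6.8 − ½·0.6² = 3.9.

3.9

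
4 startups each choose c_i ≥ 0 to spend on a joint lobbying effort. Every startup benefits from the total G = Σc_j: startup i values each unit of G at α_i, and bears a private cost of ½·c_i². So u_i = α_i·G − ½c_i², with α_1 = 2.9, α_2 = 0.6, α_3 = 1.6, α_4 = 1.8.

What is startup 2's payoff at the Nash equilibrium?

3.96

Startup i's FOC: ∂u_i/∂c_i = α_i − c_i = 0, so c_i* = α_i.
NE contributions = (2.9, 0.6, 1.6, 1.8); G = 6.9.
u_2 = α_2·G − ½·(c_2)² = 0.6·6.9 − ½·0.6² = 3.96.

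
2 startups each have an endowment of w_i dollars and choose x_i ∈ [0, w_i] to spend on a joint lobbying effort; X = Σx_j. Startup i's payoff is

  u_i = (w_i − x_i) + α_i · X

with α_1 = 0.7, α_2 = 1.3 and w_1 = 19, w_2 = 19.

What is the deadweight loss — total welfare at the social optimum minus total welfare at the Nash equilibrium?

19

∂u_i/∂x_i = α_i − 1, so startup i contributes w_i if α_i > 1, else 0.
α_i > 1 for i ∈ {2}; NE contributions (0, 19), X = 19.
W^NE = Σw_i − X^NE + (Σα_i)·X^NE = 38 + 1·19 = 57.
Planner: ∂(Σu_j)/∂x_i = Σα_j − 1 = 1 > 0, so everyone contributes w_i; X^SO = 38, W^SO = 38 + 1·38 = 76.
Deadweight loss = 19.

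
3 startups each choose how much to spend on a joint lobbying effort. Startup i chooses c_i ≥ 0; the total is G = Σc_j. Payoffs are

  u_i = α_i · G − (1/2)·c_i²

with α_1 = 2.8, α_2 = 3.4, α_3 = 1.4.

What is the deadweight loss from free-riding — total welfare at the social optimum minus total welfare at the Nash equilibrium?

Startup i's FOC: ∂u_i/∂c_i = α_i − c_i = 0, so c_i* = α_i.
NE contributions = (2.8, 3.4, 1.4); G = 7.6.
W^NE = (Σα)·G − ½Σα_i² = 7.6² − ½·21.36 = 47.08.
Planner sets c_i = Σα_j = 7.6 for every i, so G^SO = 3·7.6 = 22.8.
W^SO = (Σα)·G^SO − ½·3·(Σα)² = (3/2)·7.6² = 86.64.
Deadweight loss = W^SO − W^NE = 39.56.

39.56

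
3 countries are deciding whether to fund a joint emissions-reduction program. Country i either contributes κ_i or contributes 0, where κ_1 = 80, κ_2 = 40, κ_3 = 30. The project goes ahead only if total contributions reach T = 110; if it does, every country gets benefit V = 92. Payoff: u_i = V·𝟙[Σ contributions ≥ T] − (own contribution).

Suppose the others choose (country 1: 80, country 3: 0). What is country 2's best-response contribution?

40

Others' total = 80. Contributing 40 brings total to 120 ≥ 110: gain V − κ_2 = 52.
Best response: 40.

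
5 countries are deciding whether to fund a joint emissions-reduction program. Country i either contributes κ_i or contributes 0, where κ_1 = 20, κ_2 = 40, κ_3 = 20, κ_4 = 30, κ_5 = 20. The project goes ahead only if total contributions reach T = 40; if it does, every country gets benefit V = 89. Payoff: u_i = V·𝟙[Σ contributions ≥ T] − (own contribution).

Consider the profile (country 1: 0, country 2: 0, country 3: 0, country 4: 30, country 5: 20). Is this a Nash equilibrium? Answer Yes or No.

Yes

Total = 50 ≥ 40: provided.
Country 1 (pledges 0, payoff 89): pledging 20 → total 70, payoff 69. No gain.
Country 2 (pledges 0, payoff 89): pledging 40 → total 90, payoff 49. No gain.
Country 3 (pledges 0, payoff 89): pledging 20 → total 70, payoff 69. No gain.
Country 4 (pledges 30, payoff 59): dropping to 0 → total 20, payoff 0. No gain.
Country 5 (pledges 20, payoff 69): dropping to 0 → total 30, payoff 0. No gain.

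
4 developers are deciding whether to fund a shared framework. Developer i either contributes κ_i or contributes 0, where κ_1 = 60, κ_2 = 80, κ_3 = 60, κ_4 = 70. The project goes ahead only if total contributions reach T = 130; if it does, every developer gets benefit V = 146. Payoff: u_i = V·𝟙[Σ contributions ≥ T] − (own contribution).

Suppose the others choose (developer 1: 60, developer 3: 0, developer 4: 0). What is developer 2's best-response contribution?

Others' total = 60. Contributing 80 brings total to 140 ≥ 130: gain V − κ_2 = 66.
Best response: 80.

80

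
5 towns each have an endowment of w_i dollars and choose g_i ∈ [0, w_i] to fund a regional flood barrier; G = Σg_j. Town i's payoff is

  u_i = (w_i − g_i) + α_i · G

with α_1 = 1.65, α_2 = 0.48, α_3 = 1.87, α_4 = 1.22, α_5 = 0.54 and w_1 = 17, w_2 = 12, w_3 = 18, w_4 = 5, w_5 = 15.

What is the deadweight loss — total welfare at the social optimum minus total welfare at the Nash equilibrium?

∂u_i/∂g_i = α_i − 1, so town i contributes w_i if α_i > 1, else 0.
α_i > 1 for i ∈ {1, 3, 4}; NE contributions (17, 0, 18, 5, 0), G = 40.
W^NE = Σw_i − G^NE + (Σα_i)·G^NE = 67 + 4.76·40 = 257.4.
Planner: ∂(Σu_j)/∂g_i = Σα_j − 1 = 4.76 > 0, so everyone contributes w_i; G^SO = 67, W^SO = 67 + 4.76·67 = 385.92.
Deadweight loss = 128.52.

128.52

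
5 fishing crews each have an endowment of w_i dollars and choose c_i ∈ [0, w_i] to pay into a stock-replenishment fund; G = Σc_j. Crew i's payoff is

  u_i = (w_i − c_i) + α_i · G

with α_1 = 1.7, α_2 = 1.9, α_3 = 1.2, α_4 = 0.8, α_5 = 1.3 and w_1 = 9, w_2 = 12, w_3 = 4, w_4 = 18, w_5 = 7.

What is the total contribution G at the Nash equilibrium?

∂u_i/∂c_i = α_i − 1, so crew i contributes w_i if α_i > 1, else 0.
α_i > 1 for i ∈ {1, 2, 3, 5}; NE contributions (9, 12, 4, 0, 7), G = 32.

32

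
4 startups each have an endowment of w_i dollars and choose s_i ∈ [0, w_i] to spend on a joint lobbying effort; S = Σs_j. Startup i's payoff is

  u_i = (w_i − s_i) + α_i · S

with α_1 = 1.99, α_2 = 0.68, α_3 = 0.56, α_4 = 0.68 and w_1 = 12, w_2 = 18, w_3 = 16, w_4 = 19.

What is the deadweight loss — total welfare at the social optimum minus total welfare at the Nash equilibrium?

∂u_i/∂s_i = α_i − 1, so startup i contributes w_i if α_i > 1, else 0.
α_i > 1 for i ∈ {1}; NE contributions (12, 0, 0, 0), S = 12.
W^NE = Σw_i − S^NE + (Σα_i)·S^NE = 65 + 2.91·12 = 99.92.
Planner: ∂(Σu_j)/∂s_i = Σα_j − 1 = 2.91 > 0, so everyone contributes w_i; S^SO = 65, W^SO = 65 + 2.91·65 = 254.15.
Deadweight loss = 154.23.

154.23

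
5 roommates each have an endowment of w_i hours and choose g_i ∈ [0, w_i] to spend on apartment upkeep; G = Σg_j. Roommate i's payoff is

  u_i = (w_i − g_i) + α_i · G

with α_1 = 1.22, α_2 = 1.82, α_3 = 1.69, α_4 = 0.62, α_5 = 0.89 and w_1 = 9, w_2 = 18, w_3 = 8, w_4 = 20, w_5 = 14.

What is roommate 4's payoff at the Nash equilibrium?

41.7

∂u_i/∂g_i = α_i − 1, so roommate i contributes w_i if α_i > 1, else 0.
α_i > 1 for i ∈ {1, 2, 3}; NE contributions (9, 18, 8, 0, 0), G = 35.
u_4 = (20 − 0) + 0.62·35 = 41.7.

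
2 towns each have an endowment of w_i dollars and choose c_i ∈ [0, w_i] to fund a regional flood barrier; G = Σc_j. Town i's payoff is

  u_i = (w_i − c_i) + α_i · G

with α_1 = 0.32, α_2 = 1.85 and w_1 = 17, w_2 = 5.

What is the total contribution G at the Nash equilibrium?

5

∂u_i/∂c_i = α_i − 1, so town i contributes w_i if α_i > 1, else 0.
α_i > 1 for i ∈ {2}; NE contributions (0, 5), G = 5.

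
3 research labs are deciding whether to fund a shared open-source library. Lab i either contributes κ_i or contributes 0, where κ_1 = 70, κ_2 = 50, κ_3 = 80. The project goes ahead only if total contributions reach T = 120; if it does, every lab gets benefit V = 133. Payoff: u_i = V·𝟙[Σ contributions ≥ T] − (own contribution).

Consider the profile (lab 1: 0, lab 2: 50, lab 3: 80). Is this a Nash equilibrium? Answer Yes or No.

Total = 130 ≥ 120: provided.
Lab 1 (pledges 0, payoff 133): pledging 70 → total 200, payoff 63. No gain.
Lab 2 (pledges 50, payoff 83): dropping to 0 → total 80, payoff 0. No gain.
Lab 3 (pledges 80, payoff 53): dropping to 0 → total 50, payoff 0. No gain.

Yes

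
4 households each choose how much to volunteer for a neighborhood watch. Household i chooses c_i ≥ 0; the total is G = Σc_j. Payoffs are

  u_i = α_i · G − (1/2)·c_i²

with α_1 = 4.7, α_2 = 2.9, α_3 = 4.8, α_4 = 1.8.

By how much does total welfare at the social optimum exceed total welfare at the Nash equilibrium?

Household i's FOC: ∂u_i/∂c_i = α_i − c_i = 0, so c_i* = α_i.
NE contributions = (4.7, 2.9, 4.8, 1.8); G = 14.2.
W^NE = (Σα)·G − ½Σα_i² = 14.2² − ½·56.78 = 173.25.
Planner sets c_i = Σα_j = 14.2 for every i, so G^SO = 4·14.2 = 56.8.
W^SO = (Σα)·G^SO − ½·4·(Σα)² = (4/2)·14.2² = 403.28.
Deadweight loss = W^SO − W^NE = 230.03.

230.03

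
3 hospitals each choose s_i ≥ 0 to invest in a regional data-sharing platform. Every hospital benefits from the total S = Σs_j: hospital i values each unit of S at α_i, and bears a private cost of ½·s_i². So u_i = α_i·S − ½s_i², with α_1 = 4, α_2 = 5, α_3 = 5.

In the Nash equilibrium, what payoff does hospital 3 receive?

Hospital i's FOC: ∂u_i/∂s_i = α_i − s_i = 0, so s_i* = α_i.
NE contributions = (4, 5, 5); S = 14.
u_3 = α_3·S − ½·(s_3)² = 5·14 − ½·5² = 57.5.

57.5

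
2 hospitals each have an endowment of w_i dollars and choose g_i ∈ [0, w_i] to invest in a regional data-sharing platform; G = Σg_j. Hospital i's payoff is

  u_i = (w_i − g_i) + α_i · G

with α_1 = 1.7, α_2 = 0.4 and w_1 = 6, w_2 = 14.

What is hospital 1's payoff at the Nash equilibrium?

∂u_i/∂g_i = α_i − 1, so hospital i contributes w_i if α_i > 1, else 0.
α_i > 1 for i ∈ {1}; NE contributions (6, 0), G = 6.
u_1 = (6 − 6) + 1.7·6 = 10.2.

10.2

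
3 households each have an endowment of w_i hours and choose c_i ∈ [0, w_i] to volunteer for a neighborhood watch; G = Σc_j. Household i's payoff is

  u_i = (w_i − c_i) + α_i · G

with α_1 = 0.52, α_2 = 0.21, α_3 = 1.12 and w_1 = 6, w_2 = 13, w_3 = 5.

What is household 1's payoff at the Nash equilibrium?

8.6

∂u_i/∂c_i = α_i − 1, so household i contributes w_i if α_i > 1, else 0.
α_i > 1 for i ∈ {3}; NE contributions (0, 0, 5), G = 5.
u_1 = (6 − 0) + 0.52·5 = 8.6.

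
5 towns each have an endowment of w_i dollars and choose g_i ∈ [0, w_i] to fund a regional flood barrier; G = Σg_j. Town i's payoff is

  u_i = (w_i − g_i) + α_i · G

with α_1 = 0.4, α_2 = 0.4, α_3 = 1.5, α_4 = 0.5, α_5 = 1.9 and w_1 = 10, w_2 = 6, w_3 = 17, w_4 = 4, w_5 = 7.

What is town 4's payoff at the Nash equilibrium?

∂u_i/∂g_i = α_i − 1, so town i contributes w_i if α_i > 1, else 0.
α_i > 1 for i ∈ {3, 5}; NE contributions (0, 0, 17, 0, 7), G = 24.
u_4 = (4 − 0) + 0.5·24 = 16.

16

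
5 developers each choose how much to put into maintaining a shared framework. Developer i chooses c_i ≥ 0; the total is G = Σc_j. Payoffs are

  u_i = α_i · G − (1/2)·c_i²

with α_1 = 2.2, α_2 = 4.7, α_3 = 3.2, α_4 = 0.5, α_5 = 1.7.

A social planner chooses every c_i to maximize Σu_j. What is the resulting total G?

61.5

Planner FOC: ∂(Σu_j)/∂c_i = (Σα_j) − c_i = 0, so c_i^SO = Σα_j = 12.3 for every i; G^SO = 61.5.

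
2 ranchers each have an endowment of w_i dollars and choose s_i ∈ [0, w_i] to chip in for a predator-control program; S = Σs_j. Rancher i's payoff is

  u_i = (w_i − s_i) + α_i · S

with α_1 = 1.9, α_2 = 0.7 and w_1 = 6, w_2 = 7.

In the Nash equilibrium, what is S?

∂u_i/∂s_i = α_i − 1, so rancher i contributes w_i if α_i > 1, else 0.
α_i > 1 for i ∈ {1}; NE contributions (6, 0), S = 6.

6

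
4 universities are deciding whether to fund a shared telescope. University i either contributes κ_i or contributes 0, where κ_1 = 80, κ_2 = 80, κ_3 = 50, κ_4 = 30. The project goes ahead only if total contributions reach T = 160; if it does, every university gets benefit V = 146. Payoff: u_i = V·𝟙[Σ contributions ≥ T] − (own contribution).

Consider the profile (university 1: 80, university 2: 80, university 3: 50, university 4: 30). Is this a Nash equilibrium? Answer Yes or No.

Total = 240 ≥ 160: provided.
University 1 (pledges 80, payoff 66): dropping to 0 → total 160, payoff 146. Profitable deviation.

No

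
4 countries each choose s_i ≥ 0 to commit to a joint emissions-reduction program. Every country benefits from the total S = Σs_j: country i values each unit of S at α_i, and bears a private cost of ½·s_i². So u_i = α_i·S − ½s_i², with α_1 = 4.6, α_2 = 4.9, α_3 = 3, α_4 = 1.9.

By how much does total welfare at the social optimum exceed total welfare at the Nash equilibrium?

Country i's FOC: ∂u_i/∂s_i = α_i − s_i = 0, so s_i* = α_i.
NE contributions = (4.6, 4.9, 3, 1.9); S = 14.4.
W^NE = (Σα)·S − ½Σα_i² = 14.4² − ½·57.78 = 178.47.
Planner sets s_i = Σα_j = 14.4 for every i, so S^SO = 4·14.4 = 57.6.
W^SO = (Σα)·S^SO − ½·4·(Σα)² = (4/2)·14.4² = 414.72.
Deadweight loss = W^SO − W^NE = 236.25.

236.25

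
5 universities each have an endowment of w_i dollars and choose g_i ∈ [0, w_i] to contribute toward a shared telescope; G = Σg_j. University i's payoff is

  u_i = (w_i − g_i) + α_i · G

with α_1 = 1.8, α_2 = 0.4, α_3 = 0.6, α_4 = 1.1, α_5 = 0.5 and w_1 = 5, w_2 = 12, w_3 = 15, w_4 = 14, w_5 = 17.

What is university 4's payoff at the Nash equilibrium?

20.9

∂u_i/∂g_i = α_i − 1, so university i contributes w_i if α_i > 1, else 0.
α_i > 1 for i ∈ {1, 4}; NE contributions (5, 0, 0, 14, 0), G = 19.
u_4 = (14 − 14) + 1.1·19 = 20.9.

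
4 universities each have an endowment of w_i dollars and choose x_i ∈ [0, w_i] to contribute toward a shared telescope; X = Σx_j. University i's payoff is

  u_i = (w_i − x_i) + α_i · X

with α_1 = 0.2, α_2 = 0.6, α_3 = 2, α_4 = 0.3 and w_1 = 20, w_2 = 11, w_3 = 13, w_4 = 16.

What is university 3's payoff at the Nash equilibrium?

26

∂u_i/∂x_i = α_i − 1, so university i contributes w_i if α_i > 1, else 0.
α_i > 1 for i ∈ {3}; NE contributions (0, 0, 13, 0), X = 13.
u_3 = (13 − 13) + 2·13 = 26.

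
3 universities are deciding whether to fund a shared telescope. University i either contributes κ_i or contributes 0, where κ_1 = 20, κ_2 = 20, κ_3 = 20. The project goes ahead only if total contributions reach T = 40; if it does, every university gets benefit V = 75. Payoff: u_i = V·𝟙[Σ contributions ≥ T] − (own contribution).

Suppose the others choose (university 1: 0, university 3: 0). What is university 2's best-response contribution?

Others' total = 0. Even contributing 20 gives 20 < 40: no benefit either way.
Best response: 0.

0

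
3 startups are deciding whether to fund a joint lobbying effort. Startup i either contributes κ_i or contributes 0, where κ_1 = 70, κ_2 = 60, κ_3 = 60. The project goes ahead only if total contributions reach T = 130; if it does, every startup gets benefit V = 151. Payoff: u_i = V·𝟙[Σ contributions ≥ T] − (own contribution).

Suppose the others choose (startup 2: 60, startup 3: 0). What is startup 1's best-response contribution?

Others' total = 60. Contributing 70 brings total to 130 ≥ 130: gain V − κ_1 = 81.
Best response: 70.

70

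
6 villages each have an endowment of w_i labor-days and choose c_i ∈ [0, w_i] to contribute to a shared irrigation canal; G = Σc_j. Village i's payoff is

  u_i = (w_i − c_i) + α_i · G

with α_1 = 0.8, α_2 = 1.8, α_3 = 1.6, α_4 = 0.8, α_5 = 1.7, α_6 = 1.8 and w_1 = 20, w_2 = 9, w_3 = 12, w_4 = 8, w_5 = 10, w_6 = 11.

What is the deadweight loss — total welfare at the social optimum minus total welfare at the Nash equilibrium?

210

∂u_i/∂c_i = α_i − 1, so village i contributes w_i if α_i > 1, else 0.
α_i > 1 for i ∈ {2, 3, 5, 6}; NE contributions (0, 9, 12, 0, 10, 11), G = 42.
W^NE = Σw_i − G^NE + (Σα_i)·G^NE = 70 + 7.5·42 = 385.
Planner: ∂(Σu_j)/∂c_i = Σα_j − 1 = 7.5 > 0, so everyone contributes w_i; G^SO = 70, W^SO = 70 + 7.5·70 = 595.
Deadweight loss = 210.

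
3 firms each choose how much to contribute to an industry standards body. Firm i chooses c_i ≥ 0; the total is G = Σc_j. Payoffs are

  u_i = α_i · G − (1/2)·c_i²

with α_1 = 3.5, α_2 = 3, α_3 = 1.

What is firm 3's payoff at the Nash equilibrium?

7

Firm i's FOC: ∂u_i/∂c_i = α_i − c_i = 0, so c_i* = α_i.
NE contributions = (3.5, 3, 1); G = 7.5.
u_3 = α_3·G − ½·(c_3)² = 1·7.5 − ½·1² = 7.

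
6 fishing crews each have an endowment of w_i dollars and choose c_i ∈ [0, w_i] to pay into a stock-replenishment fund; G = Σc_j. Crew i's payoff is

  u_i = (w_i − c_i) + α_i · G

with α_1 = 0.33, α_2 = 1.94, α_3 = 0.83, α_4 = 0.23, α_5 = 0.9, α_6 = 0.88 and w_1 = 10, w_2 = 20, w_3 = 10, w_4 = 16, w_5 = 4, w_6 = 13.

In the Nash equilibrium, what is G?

20

∂u_i/∂c_i = α_i − 1, so crew i contributes w_i if α_i > 1, else 0.
α_i > 1 for i ∈ {2}; NE contributions (0, 20, 0, 0, 0, 0), G = 20.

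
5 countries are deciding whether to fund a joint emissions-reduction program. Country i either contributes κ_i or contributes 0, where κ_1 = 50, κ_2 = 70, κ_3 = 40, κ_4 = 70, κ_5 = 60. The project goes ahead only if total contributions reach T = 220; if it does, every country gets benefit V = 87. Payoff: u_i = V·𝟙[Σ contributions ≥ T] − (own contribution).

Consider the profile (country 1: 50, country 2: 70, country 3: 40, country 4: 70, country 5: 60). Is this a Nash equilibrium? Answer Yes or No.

Total = 290 ≥ 220: provided.
Country 1 (pledges 50, payoff 37): dropping to 0 → total 240, payoff 87. Profitable deviation.

No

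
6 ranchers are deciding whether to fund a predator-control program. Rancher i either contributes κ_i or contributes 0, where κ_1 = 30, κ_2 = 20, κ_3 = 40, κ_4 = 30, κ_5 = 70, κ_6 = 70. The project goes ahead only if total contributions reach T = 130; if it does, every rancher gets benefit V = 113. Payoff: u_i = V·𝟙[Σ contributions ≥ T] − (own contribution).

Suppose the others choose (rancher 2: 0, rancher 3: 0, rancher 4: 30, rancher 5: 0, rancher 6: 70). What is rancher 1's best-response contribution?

30

Others' total = 100. Contributing 30 brings total to 130 ≥ 130: gain V − κ_1 = 83.
Best response: 30.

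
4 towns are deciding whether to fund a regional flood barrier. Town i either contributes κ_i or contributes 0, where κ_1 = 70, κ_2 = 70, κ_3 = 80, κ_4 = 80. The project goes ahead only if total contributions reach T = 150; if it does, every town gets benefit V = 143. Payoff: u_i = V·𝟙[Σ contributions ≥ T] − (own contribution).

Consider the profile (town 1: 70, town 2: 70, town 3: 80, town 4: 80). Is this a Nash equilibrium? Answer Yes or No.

No

Total = 300 ≥ 150: provided.
Town 1 (pledges 70, payoff 73): dropping to 0 → total 230, payoff 143. Profitable deviation.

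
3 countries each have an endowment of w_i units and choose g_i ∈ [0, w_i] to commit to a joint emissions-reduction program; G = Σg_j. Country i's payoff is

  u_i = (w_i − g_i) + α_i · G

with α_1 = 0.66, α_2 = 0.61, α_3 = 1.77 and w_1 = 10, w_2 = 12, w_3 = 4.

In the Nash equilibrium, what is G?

∂u_i/∂g_i = α_i − 1, so country i contributes w_i if α_i > 1, else 0.
α_i > 1 for i ∈ {3}; NE contributions (0, 0, 4), G = 4.

4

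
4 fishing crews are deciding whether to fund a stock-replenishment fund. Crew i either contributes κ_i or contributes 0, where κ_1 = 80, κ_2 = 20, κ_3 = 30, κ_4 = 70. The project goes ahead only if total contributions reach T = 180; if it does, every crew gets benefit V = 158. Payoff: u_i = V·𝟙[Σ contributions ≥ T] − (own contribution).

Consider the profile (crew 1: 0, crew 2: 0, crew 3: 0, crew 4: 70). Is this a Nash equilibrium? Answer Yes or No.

Total = 70 < 180: not provided.
Crew 1 (pledges 0, payoff 0): pledging 80 → total 150, payoff -80. No gain.
Crew 2 (pledges 0, payoff 0): pledging 20 → total 90, payoff -20. No gain.
Crew 3 (pledges 0, payoff 0): pledging 30 → total 100, payoff -30. No gain.
Crew 4 (pledges 70, payoff -70): dropping to 0 → total 0, payoff 0. Profitable deviation.

No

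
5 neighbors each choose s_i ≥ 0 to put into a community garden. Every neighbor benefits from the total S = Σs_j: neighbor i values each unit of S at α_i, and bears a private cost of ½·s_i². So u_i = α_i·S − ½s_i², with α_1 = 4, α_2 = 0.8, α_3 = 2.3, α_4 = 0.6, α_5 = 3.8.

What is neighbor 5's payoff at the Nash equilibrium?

36.48

Neighbor i's FOC: ∂u_i/∂s_i = α_i − s_i = 0, so s_i* = α_i.
NE contributions = (4, 0.8, 2.3, 0.6, 3.8); S = 11.5.
u_5 = α_5·S − ½·(s_5)² = 3.8·11.5 − ½·3.8² = 36.48.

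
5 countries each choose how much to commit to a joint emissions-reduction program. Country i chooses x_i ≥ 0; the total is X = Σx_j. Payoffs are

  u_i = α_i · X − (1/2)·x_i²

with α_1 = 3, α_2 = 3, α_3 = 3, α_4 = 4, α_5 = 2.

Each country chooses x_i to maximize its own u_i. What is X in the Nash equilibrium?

Country i's FOC: ∂u_i/∂x_i = α_i − x_i = 0, so x_i* = α_i.
NE contributions = (3, 3, 3, 4, 2); X = 15.

15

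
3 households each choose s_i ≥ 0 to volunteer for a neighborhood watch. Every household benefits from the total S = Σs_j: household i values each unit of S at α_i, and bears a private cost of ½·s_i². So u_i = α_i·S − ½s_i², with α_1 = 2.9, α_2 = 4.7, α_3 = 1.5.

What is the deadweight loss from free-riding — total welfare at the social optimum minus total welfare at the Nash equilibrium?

Household i's FOC: ∂u_i/∂s_i = α_i − s_i = 0, so s_i* = α_i.
NE contributions = (2.9, 4.7, 1.5); S = 9.1.
W^NE = (Σα)·S − ½Σα_i² = 9.1² − ½·32.75 = 66.435.
Planner sets s_i = Σα_j = 9.1 for every i, so S^SO = 3·9.1 = 27.3.
W^SO = (Σα)·S^SO − ½·3·(Σα)² = (3/2)·9.1² = 124.215.
Deadweight loss = W^SO − W^NE = 57.78.

57.78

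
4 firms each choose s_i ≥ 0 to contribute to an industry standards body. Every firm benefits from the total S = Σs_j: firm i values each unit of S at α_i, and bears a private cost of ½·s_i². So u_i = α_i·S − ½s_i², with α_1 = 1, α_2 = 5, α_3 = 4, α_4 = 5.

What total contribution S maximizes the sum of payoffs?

60

Planner FOC: ∂(Σu_j)/∂s_i = (Σα_j) − s_i = 0, so s_i^SO = Σα_j = 15 for every i; S^SO = 60.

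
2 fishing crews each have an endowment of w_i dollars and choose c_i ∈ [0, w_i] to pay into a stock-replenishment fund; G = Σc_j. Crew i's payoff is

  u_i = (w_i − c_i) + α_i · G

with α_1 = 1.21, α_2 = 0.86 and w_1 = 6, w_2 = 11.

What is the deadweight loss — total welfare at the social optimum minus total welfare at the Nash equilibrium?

∂u_i/∂c_i = α_i − 1, so crew i contributes w_i if α_i > 1, else 0.
α_i > 1 for i ∈ {1}; NE contributions (6, 0), G = 6.
W^NE = Σw_i − G^NE + (Σα_i)·G^NE = 17 + 1.07·6 = 23.42.
Planner: ∂(Σu_j)/∂c_i = Σα_j − 1 = 1.07 > 0, so everyone contributes w_i; G^SO = 17, W^SO = 17 + 1.07·17 = 35.19.
Deadweight loss = 11.77.

11.77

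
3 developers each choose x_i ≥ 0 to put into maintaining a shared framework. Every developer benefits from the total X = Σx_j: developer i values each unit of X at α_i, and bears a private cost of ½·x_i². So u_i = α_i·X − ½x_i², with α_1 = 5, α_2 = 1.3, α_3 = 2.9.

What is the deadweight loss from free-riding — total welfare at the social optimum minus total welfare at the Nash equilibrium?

59.87

Developer i's FOC: ∂u_i/∂x_i = α_i − x_i = 0, so x_i* = α_i.
NE contributions = (5, 1.3, 2.9); X = 9.2.
W^NE = (Σα)·X − ½Σα_i² = 9.2² − ½·35.1 = 67.09.
Planner sets x_i = Σα_j = 9.2 for every i, so X^SO = 3·9.2 = 27.6.
W^SO = (Σα)·X^SO − ½·3·(Σα)² = (3/2)·9.2² = 126.96.
Deadweight loss = W^SO − W^NE = 59.87.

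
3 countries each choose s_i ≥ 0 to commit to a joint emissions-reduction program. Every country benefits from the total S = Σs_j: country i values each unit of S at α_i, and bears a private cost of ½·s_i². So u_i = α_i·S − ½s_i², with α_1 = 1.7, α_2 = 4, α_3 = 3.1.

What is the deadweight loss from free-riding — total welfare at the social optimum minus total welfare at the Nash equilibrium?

Country i's FOC: ∂u_i/∂s_i = α_i − s_i = 0, so s_i* = α_i.
NE contributions = (1.7, 4, 3.1); S = 8.8.
W^NE = (Σα)·S − ½Σα_i² = 8.8² − ½·28.5 = 63.19.
Planner sets s_i = Σα_j = 8.8 for every i, so S^SO = 3·8.8 = 26.4.
W^SO = (Σα)·S^SO − ½·3·(Σα)² = (3/2)·8.8² = 116.16.
Deadweight loss = W^SO − W^NE = 52.97.

52.97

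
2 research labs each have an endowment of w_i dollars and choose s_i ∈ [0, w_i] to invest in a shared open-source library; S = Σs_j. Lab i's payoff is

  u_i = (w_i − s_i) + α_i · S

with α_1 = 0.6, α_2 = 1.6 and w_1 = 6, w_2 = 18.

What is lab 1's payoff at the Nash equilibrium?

∂u_i/∂s_i = α_i − 1, so lab i contributes w_i if α_i > 1, else 0.
α_i > 1 for i ∈ {2}; NE contributions (0, 18), S = 18.
u_1 = (6 − 0) + 0.6·18 = 16.8.

16.8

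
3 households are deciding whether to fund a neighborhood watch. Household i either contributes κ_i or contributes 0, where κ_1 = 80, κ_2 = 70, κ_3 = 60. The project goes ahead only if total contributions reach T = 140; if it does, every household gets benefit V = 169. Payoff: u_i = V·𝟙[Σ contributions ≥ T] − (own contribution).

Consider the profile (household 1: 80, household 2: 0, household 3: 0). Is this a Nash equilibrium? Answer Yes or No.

Total = 80 < 140: not provided.
Household 1 (pledges 80, payoff -80): dropping to 0 → total 0, payoff 0. Profitable deviation.

No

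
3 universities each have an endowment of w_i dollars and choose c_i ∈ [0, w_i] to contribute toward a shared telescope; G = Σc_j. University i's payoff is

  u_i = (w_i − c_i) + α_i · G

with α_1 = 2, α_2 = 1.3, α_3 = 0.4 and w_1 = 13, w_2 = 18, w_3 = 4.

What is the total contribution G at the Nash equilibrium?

∂u_i/∂c_i = α_i − 1, so university i contributes w_i if α_i > 1, else 0.
α_i > 1 for i ∈ {1, 2}; NE contributions (13, 18, 0), G = 31.

31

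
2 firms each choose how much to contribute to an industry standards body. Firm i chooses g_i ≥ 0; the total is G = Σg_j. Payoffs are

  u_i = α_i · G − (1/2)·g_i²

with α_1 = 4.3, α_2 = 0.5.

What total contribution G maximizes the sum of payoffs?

9.6

Planner FOC: ∂(Σu_j)/∂g_i = (Σα_j) − g_i = 0, so g_i^SO = Σα_j = 4.8 for every i; G^SO = 9.6.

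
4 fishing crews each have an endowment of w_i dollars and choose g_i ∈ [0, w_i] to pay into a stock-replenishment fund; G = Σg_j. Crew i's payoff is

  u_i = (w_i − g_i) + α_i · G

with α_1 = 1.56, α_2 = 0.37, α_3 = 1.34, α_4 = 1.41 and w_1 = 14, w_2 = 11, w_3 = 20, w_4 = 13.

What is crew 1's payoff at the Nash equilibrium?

73.32

∂u_i/∂g_i = α_i − 1, so crew i contributes w_i if α_i > 1, else 0.
α_i > 1 for i ∈ {1, 3, 4}; NE contributions (14, 0, 20, 13), G = 47.
u_1 = (14 − 14) + 1.56·47 = 73.32.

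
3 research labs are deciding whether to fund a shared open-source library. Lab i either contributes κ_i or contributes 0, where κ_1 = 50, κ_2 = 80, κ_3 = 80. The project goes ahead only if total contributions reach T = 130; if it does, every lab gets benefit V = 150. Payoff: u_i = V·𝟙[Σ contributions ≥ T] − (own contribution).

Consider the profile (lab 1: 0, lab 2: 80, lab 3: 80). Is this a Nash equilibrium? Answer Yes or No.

Total = 160 ≥ 130: provided.
Lab 1 (pledges 0, payoff 150): pledging 50 → total 210, payoff 100. No gain.
Lab 2 (pledges 80, payoff 70): dropping to 0 → total 80, payoff 0. No gain.
Lab 3 (pledges 80, payoff 70): dropping to 0 → total 80, payoff 0. No gain.

Yes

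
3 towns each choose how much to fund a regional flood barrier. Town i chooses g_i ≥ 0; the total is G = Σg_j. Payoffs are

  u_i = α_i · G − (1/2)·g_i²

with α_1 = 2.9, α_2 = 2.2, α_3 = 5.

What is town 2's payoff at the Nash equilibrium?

19.8

Town i's FOC: ∂u_i/∂g_i = α_i − g_i = 0, so g_i* = α_i.
NE contributions = (2.9, 2.2, 5); G = 10.1.
u_2 = α_2·G − ½·(g_2)² = 2.2·10.1 − ½·2.2² = 19.8.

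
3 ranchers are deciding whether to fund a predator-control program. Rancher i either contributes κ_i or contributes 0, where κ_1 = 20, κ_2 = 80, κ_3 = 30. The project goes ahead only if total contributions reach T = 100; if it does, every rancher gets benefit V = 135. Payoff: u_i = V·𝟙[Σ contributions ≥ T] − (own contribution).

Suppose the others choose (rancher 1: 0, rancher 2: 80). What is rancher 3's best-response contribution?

30

Others' total = 80. Contributing 30 brings total to 110 ≥ 100: gain V − κ_3 = 105.
Best response: 30.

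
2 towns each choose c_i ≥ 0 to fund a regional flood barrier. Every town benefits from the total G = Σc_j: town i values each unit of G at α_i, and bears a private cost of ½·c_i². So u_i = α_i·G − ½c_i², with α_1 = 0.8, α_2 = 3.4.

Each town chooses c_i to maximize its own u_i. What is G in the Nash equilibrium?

Town i's FOC: ∂u_i/∂c_i = α_i − c_i = 0, so c_i* = α_i.
NE contributions = (0.8, 3.4); G = 4.2.

4.2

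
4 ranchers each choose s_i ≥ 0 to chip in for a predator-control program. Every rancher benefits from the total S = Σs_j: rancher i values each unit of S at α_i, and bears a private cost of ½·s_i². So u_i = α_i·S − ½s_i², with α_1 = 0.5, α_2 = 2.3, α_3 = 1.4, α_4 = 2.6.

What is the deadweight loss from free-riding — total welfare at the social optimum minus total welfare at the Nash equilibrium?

Rancher i's FOC: ∂u_i/∂s_i = α_i − s_i = 0, so s_i* = α_i.
NE contributions = (0.5, 2.3, 1.4, 2.6); S = 6.8.
W^NE = (Σα)·S − ½Σα_i² = 6.8² − ½·14.26 = 39.11.
Planner sets s_i = Σα_j = 6.8 for every i, so S^SO = 4·6.8 = 27.2.
W^SO = (Σα)·S^SO − ½·4·(Σα)² = (4/2)·6.8² = 92.48.
Deadweight loss = W^SO − W^NE = 53.37.

53.37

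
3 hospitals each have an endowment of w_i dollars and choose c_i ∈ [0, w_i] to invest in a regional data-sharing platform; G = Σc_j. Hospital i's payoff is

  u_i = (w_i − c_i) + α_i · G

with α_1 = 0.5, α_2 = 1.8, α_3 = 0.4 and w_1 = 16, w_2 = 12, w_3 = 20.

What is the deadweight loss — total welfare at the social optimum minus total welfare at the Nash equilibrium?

∂u_i/∂c_i = α_i − 1, so hospital i contributes w_i if α_i > 1, else 0.
α_i > 1 for i ∈ {2}; NE contributions (0, 12, 0), G = 12.
W^NE = Σw_i − G^NE + (Σα_i)·G^NE = 48 + 1.7·12 = 68.4.
Planner: ∂(Σu_j)/∂c_i = Σα_j − 1 = 1.7 > 0, so everyone contributes w_i; G^SO = 48, W^SO = 48 + 1.7·48 = 129.6.
Deadweight loss = 61.2.

61.2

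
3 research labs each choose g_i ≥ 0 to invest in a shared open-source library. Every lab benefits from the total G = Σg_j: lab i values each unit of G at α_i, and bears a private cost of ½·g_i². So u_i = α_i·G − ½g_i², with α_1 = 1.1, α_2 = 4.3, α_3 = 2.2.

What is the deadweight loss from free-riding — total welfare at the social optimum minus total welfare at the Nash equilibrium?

41.15

Lab i's FOC: ∂u_i/∂g_i = α_i − g_i = 0, so g_i* = α_i.
NE contributions = (1.1, 4.3, 2.2); G = 7.6.
W^NE = (Σα)·G − ½Σα_i² = 7.6² − ½·24.54 = 45.49.
Planner sets g_i = Σα_j = 7.6 for every i, so G^SO = 3·7.6 = 22.8.
W^SO = (Σα)·G^SO − ½·3·(Σα)² = (3/2)·7.6² = 86.64.
Deadweight loss = W^SO − W^NE = 41.15.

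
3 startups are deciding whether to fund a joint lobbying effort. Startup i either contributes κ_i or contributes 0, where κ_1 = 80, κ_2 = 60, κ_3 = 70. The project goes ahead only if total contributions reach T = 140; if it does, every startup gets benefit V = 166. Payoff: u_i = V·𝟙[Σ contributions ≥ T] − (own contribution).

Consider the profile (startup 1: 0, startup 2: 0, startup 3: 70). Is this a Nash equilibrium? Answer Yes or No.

No

Total = 70 < 140: not provided.
Startup 1 (pledges 0, payoff 0): pledging 80 → total 150, payoff 86. Profitable deviation.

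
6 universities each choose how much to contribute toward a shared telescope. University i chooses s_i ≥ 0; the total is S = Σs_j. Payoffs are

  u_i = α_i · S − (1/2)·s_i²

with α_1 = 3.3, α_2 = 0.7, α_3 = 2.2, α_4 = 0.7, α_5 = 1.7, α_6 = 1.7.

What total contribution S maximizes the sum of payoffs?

61.8

Planner FOC: ∂(Σu_j)/∂s_i = (Σα_j) − s_i = 0, so s_i^SO = Σα_j = 10.3 for every i; S^SO = 61.8.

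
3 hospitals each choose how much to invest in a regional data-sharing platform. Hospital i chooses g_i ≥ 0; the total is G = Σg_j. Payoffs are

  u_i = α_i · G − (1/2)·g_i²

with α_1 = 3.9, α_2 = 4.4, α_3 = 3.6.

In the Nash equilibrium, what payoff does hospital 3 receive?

Hospital i's FOC: ∂u_i/∂g_i = α_i − g_i = 0, so g_i* = α_i.
NE contributions = (3.9, 4.4, 3.6); G = 11.9.
u_3 = α_3·G − ½·(g_3)² = 3.6·11.9 − ½·3.6² = 36.36.

36.36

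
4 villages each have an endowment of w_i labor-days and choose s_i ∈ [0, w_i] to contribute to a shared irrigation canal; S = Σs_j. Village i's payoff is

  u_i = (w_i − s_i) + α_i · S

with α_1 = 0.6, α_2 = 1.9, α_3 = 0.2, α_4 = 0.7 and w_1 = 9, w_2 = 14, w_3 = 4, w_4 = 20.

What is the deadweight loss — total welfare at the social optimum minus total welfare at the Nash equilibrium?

∂u_i/∂s_i = α_i − 1, so village i contributes w_i if α_i > 1, else 0.
α_i > 1 for i ∈ {2}; NE contributions (0, 14, 0, 0), S = 14.
W^NE = Σw_i − S^NE + (Σα_i)·S^NE = 47 + 2.4·14 = 80.6.
Planner: ∂(Σu_j)/∂s_i = Σα_j − 1 = 2.4 > 0, so everyone contributes w_i; S^SO = 47, W^SO = 47 + 2.4·47 = 159.8.
Deadweight loss = 79.2.

79.2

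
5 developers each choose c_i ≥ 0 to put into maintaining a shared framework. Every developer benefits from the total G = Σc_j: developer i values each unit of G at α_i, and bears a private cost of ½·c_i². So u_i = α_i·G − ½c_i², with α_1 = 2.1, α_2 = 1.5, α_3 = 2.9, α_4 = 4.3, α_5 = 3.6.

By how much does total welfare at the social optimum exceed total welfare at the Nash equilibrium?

Developer i's FOC: ∂u_i/∂c_i = α_i − c_i = 0, so c_i* = α_i.
NE contributions = (2.1, 1.5, 2.9, 4.3, 3.6); G = 14.4.
W^NE = (Σα)·G − ½Σα_i² = 14.4² − ½·46.52 = 184.1.
Planner sets c_i = Σα_j = 14.4 for every i, so G^SO = 5·14.4 = 72.
W^SO = (Σα)·G^SO − ½·5·(Σα)² = (5/2)·14.4² = 518.4.
Deadweight loss = W^SO − W^NE = 334.3.

334.3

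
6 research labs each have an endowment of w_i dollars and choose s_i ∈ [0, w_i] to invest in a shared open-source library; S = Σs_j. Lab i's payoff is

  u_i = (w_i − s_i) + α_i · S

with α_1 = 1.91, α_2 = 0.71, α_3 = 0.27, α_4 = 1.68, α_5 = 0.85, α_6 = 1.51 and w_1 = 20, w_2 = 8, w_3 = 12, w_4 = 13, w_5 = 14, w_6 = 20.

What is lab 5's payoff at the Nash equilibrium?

∂u_i/∂s_i = α_i − 1, so lab i contributes w_i if α_i > 1, else 0.
α_i > 1 for i ∈ {1, 4, 6}; NE contributions (20, 0, 0, 13, 0, 20), S = 53.
u_5 = (14 − 0) + 0.85·53 = 59.05.

59.05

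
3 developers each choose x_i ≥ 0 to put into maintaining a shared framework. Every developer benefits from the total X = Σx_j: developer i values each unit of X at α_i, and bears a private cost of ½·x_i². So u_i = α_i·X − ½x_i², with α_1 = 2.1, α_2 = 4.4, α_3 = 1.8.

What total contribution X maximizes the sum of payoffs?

Planner FOC: ∂(Σu_j)/∂x_i = (Σα_j) − x_i = 0, so x_i^SO = Σα_j = 8.3 for every i; X^SO = 24.9.

24.9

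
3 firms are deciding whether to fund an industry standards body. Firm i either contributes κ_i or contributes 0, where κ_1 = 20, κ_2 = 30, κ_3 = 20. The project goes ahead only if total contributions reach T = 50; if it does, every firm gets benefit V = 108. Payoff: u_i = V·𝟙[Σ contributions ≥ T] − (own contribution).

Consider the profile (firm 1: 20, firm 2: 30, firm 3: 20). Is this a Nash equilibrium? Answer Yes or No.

No

Total = 70 ≥ 50: provided.
Firm 1 (pledges 20, payoff 88): dropping to 0 → total 50, payoff 108. Profitable deviation.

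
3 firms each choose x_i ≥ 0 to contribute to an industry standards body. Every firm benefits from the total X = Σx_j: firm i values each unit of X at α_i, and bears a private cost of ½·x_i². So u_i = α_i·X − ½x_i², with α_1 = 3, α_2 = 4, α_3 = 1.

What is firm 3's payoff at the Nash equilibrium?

Firm i's FOC: ∂u_i/∂x_i = α_i − x_i = 0, so x_i* = α_i.
NE contributions = (3, 4, 1); X = 8.
u_3 = α_3·X − ½·(x_3)² = 1·8 − ½·1² = 7.5.

7.5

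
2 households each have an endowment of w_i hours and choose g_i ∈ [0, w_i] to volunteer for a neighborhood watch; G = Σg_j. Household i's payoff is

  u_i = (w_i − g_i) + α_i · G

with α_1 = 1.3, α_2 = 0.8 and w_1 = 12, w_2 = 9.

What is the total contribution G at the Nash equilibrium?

12

∂u_i/∂g_i = α_i − 1, so household i contributes w_i if α_i > 1, else 0.
α_i > 1 for i ∈ {1}; NE contributions (12, 0), G = 12.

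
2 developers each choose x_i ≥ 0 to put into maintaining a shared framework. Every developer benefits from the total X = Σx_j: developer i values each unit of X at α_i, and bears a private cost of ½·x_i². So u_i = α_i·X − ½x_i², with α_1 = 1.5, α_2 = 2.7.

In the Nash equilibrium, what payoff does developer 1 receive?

5.175

Developer i's FOC: ∂u_i/∂x_i = α_i − x_i = 0, so x_i* = α_i.
NE contributions = (1.5, 2.7); X = 4.2.
u_1 = α_1·X − ½·(x_1)² = 1.5·4.2 − ½·1.5² = 5.175.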